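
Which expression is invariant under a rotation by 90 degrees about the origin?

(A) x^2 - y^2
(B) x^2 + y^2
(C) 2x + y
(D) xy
B

A rotation by 90 degrees sends (x, y) to (-y, x).
Substitute the transformed coordinates into each option and compare with the original:
(A) x^2 - y^2  ->  (-y)^2 - (x)^2 = -x^2 + y^2   [differs from x^2 - y^2: not invariant]
(B) x^2 + y^2  ->  (-y)^2 + (x)^2 = x^2 + y^2   [equals x^2 + y^2: invariant]
(C) 2x + y  ->  2(-y) + (x) = x - 2y   [differs from 2x + y: not invariant]
(D) xy  ->  (-y)(x) = -xy   [differs from xy: not invariant]

Only option (B), x^2 + y^2, is unchanged by the transformation.
Geometrically, x^2 + y^2 is the squared distance from the origin, which every rotation about the origin preserves.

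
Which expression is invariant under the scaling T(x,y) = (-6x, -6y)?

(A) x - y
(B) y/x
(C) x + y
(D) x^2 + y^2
B

Under the uniform scaling T(x,y) = (-6x, -6y):
Substitute the transformed coordinates into each option and compare with the original:
(A) x - y  ->  (-6x) - (-6y) = -6x + 6y   [differs from x - y: not invariant]
(B) y/x  ->  (-6y)/(-6x) = y/x   [equals y/x: invariant]
(C) x + y  ->  (-6x) + (-6y) = -6x - 6y   [differs from x + y: not invariant]
(D) x^2 + y^2  ->  (-6x)^2 + (-6y)^2 = 36x^2 + 36y^2   [differs from x^2 + y^2: not invariant]

Only option (B), y/x, is unchanged by the transformation.
The common factor -6 cancels in a ratio of coordinates, while sums, products and sums of squares pick up factors of -6 or 36.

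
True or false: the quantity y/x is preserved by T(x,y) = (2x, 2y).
True

Substitute T(x,y) = (2x, 2y) into the expression and compare with the original.

Original: y/x
After applying T: (2y)/(2x) = y/x

This is identical to the original y/x, so the expression is invariant.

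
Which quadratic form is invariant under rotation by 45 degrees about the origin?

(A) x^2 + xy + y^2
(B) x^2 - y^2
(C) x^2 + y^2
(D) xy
C

Rotation by 45 degrees sends (x, y) to (sqrt(2)x/2 - sqrt(2)y/2, sqrt(2)x/2 + sqrt(2)y/2).
Substitute the transformed coordinates into each option and compare with the original:
(A) x^2 + xy + y^2  ->  (sqrt(2)x/2 - sqrt(2)y/2)^2 + (sqrt(2)x/2 - sqrt(2)y/2)(sqrt(2)x/2 + sqrt(2)y/2) + (sqrt(2)x/2 + sqrt(2)y/2)^2 = 3x^2/2 + y^2/2   [differs from x^2 + xy + y^2: not invariant]
(B) x^2 - y^2  ->  (sqrt(2)x/2 - sqrt(2)y/2)^2 - (sqrt(2)x/2 + sqrt(2)y/2)^2 = -2xy   [differs from x^2 - y^2: not invariant]
(C) x^2 + y^2  ->  (sqrt(2)x/2 - sqrt(2)y/2)^2 + (sqrt(2)x/2 + sqrt(2)y/2)^2 = x^2 + y^2   [equals x^2 + y^2: invariant]
(D) xy  ->  (sqrt(2)x/2 - sqrt(2)y/2)(sqrt(2)x/2 + sqrt(2)y/2) = x^2/2 - y^2/2   [differs from xy: not invariant]

Only option (C), x^2 + y^2, is unchanged by the transformation.
x^2 + y^2 is the squared distance from the origin, which rotations preserve.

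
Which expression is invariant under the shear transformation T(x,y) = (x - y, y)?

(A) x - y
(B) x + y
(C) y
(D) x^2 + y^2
C

Under the shear T(x,y) = (x - y, y):
Substitute the transformed coordinates into each option and compare with the original:
(A) x - y  ->  (x - y) - (y) = x - 2y   [differs from x - y: not invariant]
(B) x + y  ->  (x - y) + (y) = x   [differs from x + y: not invariant]
(C) y  ->  (y) = y   [equals y: invariant]
(D) x^2 + y^2  ->  (x - y)^2 + (y)^2 = x^2 - 2xy + 2y^2   [differs from x^2 + y^2: not invariant]

Only option (C), y, is unchanged by the transformation.
A horizontal shear moves points parallel to the x-axis, so the y-coordinate (and any function of y alone) is unchanged.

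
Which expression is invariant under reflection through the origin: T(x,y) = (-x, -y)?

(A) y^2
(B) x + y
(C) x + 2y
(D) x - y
A

The map is reflection through the origin: T(x,y) = (-x, -y).
Substitute the transformed coordinates into each option and compare with the original:
(A) y^2  ->  (-y)^2 = y^2   [equals y^2: invariant]
(B) x + y  ->  (-x) + (-y) = -x - y   [differs from x + y: not invariant]
(C) x + 2y  ->  (-x) + 2(-y) = -x - 2y   [differs from x + 2y: not invariant]
(D) x - y  ->  (-x) - (-y) = -x + y   [differs from x - y: not invariant]

Only option (A), y^2, is unchanged by the transformation.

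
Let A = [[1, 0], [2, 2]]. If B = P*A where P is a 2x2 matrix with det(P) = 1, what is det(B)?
2

By the multiplicative property of determinants, det(B) = det(P*A) = det(P) * det(A) = det(A),
so the determinant is invariant under multiplication by any determinant-1 matrix; we just need det(A).

det(A) = (1)(2) - (0)(2) = 2 - 0 = 2

Therefore det(B) = 1 * 2 = 2.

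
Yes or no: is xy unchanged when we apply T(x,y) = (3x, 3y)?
No

Substitute T(x,y) = (3x, 3y) into the expression and compare with the original.

Original: xy
After applying T: (3x)(3y) = 9xy

This differs from the original xy (difference: 8xy), so the expression is NOT invariant.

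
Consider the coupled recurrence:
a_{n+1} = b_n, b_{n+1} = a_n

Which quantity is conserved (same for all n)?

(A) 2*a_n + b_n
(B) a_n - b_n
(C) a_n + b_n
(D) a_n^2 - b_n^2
C

Replace a_n by a_{n+1} = b_n and b_n by b_{n+1} = a_n in each option and simplify:
(A) 2*a_n + b_n  ->  2*(b_n) + (a_n) = a_n + 2*b_n   [not conserved]
(B) a_n - b_n  ->  (b_n) - (a_n) = -a_n + b_n   [not conserved]
(C) a_n + b_n  ->  (b_n) + (a_n) = a_n + b_n   [conserved]
(D) a_n^2 - b_n^2  ->  (b_n)^2 - (a_n)^2 = -a_n^2 + b_n^2   [not conserved]

Only (C) a_n + b_n returns to itself after one step, so it is the conserved quantity.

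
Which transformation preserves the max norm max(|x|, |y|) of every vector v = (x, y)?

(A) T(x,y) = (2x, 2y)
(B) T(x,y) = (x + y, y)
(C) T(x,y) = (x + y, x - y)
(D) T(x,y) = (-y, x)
D

A transformation preserves a norm if ||T(v)|| = ||v|| for every v; a single vector where the norm changes rules an option out.

(A) T(x,y) = (2x, 2y): v = (1, 0) has norm max(|1|, |0|) = 1, but T(v) = (2, 0) has norm 2 -- not preserved.
(B) T(x,y) = (x + y, y): v = (1, 1) has norm max(|1|, |1|) = 1, but T(v) = (2, 1) has norm 2 -- not preserved.
(C) T(x,y) = (x + y, x - y): v = (1, 1) has norm max(|1|, |1|) = 1, but T(v) = (2, 0) has norm 2 -- not preserved.
(D) T(x,y) = (-y, x): preserves the norm -- it only permutes the coordinates and/or flips signs, which leaves max(|x|, |y|) unchanged.

Therefore the answer is (D).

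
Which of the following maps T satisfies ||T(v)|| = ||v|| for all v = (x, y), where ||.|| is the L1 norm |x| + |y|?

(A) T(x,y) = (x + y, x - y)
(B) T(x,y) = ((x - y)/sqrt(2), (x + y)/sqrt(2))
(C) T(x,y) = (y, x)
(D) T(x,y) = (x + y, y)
C

A transformation preserves a norm if ||T(v)|| = ||v|| for every v; a single vector where the norm changes rules an option out.

(A) T(x,y) = (x + y, x - y): v = (1, 0) has norm |1| + |0| = 1, but T(v) = (1, 1) has norm 2 -- not preserved.
(B) T(x,y) = ((x - y)/sqrt(2), (x + y)/sqrt(2)): v = (1, 0) has norm |1| + |0| = 1, but T(v) = (sqrt(2)/2, sqrt(2)/2) has norm sqrt(2) -- not preserved.
(C) T(x,y) = (y, x): preserves the norm -- it only permutes the coordinates and/or flips signs, which leaves |x| + |y| unchanged.
(D) T(x,y) = (x + y, y): v = (0, 1) has norm |0| + |1| = 1, but T(v) = (1, 1) has norm 2 -- not preserved.

Therefore the answer is (C).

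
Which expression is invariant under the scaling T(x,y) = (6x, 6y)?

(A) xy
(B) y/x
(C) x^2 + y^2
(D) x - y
B

Under the uniform scaling T(x,y) = (6x, 6y):
Substitute the transformed coordinates into each option and compare with the original:
(A) xy  ->  (6x)(6y) = 36xy   [differs from xy: not invariant]
(B) y/x  ->  (6y)/(6x) = y/x   [equals y/x: invariant]
(C) x^2 + y^2  ->  (6x)^2 + (6y)^2 = 36x^2 + 36y^2   [differs from x^2 + y^2: not invariant]
(D) x - y  ->  (6x) - (6y) = 6x - 6y   [differs from x - y: not invariant]

Only option (B), y/x, is unchanged by the transformation.
The common factor 6 cancels in a ratio of coordinates, while sums, products and sums of squares pick up factors of 6 or 36.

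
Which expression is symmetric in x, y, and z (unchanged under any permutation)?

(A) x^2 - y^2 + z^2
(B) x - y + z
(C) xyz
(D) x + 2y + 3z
C

A symmetric expression is unchanged when the variables are permuted; here the transformation to test is the swap (x, y) -> (y, x).
A symmetric expression must survive every permutation; the single swap x <-> y already eliminates the distractors, and the keyed expression is also unchanged by x <-> z and y <-> z (each variable enters it in exactly the same way).
Substitute the transformed coordinates into each option and compare with the original:
(A) x^2 - y^2 + z^2  ->  (y)^2 - (x)^2 + z^2 = -x^2 + y^2 + z^2   [differs from x^2 - y^2 + z^2: not invariant]
(B) x - y + z  ->  (y) - (x) + z = -x + y + z   [differs from x - y + z: not invariant]
(C) xyz  ->  (y)(x)z = xyz   [equals xyz: invariant]
(D) x + 2y + 3z  ->  (y) + 2(x) + 3z = 2x + y + 3z   [differs from x + 2y + 3z: not invariant]

Only option (C), xyz, is unchanged by the transformation.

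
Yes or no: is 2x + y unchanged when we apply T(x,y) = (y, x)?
No

Substitute T(x,y) = (y, x) into the expression and compare with the original.

Original: 2x + y
After applying T: 2(y) + (x) = x + 2y

This differs from the original 2x + y (difference: -x + y), so the expression is NOT invariant.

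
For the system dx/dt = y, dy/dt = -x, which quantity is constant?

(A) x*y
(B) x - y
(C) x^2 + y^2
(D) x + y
C

A first integral I satisfies dI/dt = 0 along every solution. Differentiate each option and use the equation of motion:
(A) d/dt[x*y] = (dx/dt)y + x(dy/dt) = y^2 - x^2, not identically 0
(B) d/dt[x - y] = y - (-x) = x + y, not identically 0
(C) d/dt[x^2 + y^2] = 2x*dx/dt + 2y*dy/dt = 2x*y + 2y*(-x) = 0
(D) d/dt[x + y] = y + (-x) = y - x, not identically 0

Only (C) has zero time-derivative. So x^2 + y^2 (the squared radius; trajectories are circles) is the conserved quantity.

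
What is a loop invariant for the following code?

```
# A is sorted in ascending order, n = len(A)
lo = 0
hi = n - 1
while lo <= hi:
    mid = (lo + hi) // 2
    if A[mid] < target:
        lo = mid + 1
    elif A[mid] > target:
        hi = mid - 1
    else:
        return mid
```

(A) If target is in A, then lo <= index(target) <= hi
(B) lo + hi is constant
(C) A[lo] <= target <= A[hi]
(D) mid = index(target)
A

A loop invariant must hold before the first iteration and be re-established by every execution of the body.

(A) If target is in A, then lo <= index(target) <= hi: Before the loop [lo, hi] = [0, n-1] covers every index. When A[mid] < target, sortedness puts target strictly to the right of mid, so setting lo = mid + 1 keeps index(target) in [lo, hi]; symmetrically for hi = mid - 1. Hence 'if target is in A then lo <= index(target) <= hi' holds after every iteration, and when lo > hi it proves target is absent.

The other options fail:
(B) lo + hi is constant: each iteration moves exactly one of lo, hi, so lo + hi changes (e.g. 0 + (n-1) becomes (mid+1) + (n-1)).
(C) A[lo] <= target <= A[hi]: fails when target is not in A (e.g. target < A[0] already violates it before the loop), so it is not maintained in general.
(D) mid = index(target): mid is just the current probe; it equals index(target) only on the iteration that returns.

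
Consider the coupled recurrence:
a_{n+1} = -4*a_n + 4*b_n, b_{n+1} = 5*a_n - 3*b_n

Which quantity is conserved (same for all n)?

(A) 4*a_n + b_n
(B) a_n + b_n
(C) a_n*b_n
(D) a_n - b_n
B

Replace a_n by a_{n+1} = -4*a_n + 4*b_n and b_n by b_{n+1} = 5*a_n - 3*b_n in each option and simplify:
(A) 4*a_n + b_n  ->  4*(-4*a_n + 4*b_n) + (5*a_n - 3*b_n) = -11*a_n + 13*b_n   [not conserved]
(B) a_n + b_n  ->  (-4*a_n + 4*b_n) + (5*a_n - 3*b_n) = a_n + b_n   [conserved]
(C) a_n*b_n  ->  (-4*a_n + 4*b_n)*(5*a_n - 3*b_n) = -20*a_n^2 + 32*a_n*b_n - 12*b_n^2   [not conserved]
(D) a_n - b_n  ->  (-4*a_n + 4*b_n) - (5*a_n - 3*b_n) = -9*a_n + 7*b_n   [not conserved]

Only (B) a_n + b_n returns to itself after one step, so it is the conserved quantity.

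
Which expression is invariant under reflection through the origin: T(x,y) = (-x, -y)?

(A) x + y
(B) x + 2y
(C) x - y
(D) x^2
D

The map is reflection through the origin: T(x,y) = (-x, -y).
Substitute the transformed coordinates into each option and compare with the original:
(A) x + y  ->  (-x) + (-y) = -x - y   [differs from x + y: not invariant]
(B) x + 2y  ->  (-x) + 2(-y) = -x - 2y   [differs from x + 2y: not invariant]
(C) x - y  ->  (-x) - (-y) = -x + y   [differs from x - y: not invariant]
(D) x^2  ->  (-x)^2 = x^2   [equals x^2: invariant]

Only option (D), x^2, is unchanged by the transformation.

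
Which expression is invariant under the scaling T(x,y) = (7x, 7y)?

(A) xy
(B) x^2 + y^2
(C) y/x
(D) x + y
C

Under the uniform scaling T(x,y) = (7x, 7y):
Substitute the transformed coordinates into each option and compare with the original:
(A) xy  ->  (7x)(7y) = 49xy   [differs from xy: not invariant]
(B) x^2 + y^2  ->  (7x)^2 + (7y)^2 = 49x^2 + 49y^2   [differs from x^2 + y^2: not invariant]
(C) y/x  ->  (7y)/(7x) = y/x   [equals y/x: invariant]
(D) x + y  ->  (7x) + (7y) = 7x + 7y   [differs from x + y: not invariant]

Only option (C), y/x, is unchanged by the transformation.
The common factor 7 cancels in a ratio of coordinates, while sums, products and sums of squares pick up factors of 7 or 49.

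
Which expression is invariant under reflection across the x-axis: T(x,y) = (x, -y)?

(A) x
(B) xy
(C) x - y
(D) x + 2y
A

The map is reflection across the x-axis: T(x,y) = (x, -y).
Substitute the transformed coordinates into each option and compare with the original:
(A) x  ->  (x) = x   [equals x: invariant]
(B) xy  ->  (x)(-y) = -xy   [differs from xy: not invariant]
(C) x - y  ->  (x) - (-y) = x + y   [differs from x - y: not invariant]
(D) x + 2y  ->  (x) + 2(-y) = x - 2y   [differs from x + 2y: not invariant]

Only option (A), x, is unchanged by the transformation.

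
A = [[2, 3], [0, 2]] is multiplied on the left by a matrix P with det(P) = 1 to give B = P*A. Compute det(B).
4

By the multiplicative property of determinants, det(B) = det(P*A) = det(P) * det(A) = det(A),
so the determinant is invariant under multiplication by any determinant-1 matrix; we just need det(A).

det(A) = (2)(2) - (3)(0) = 4 - 0 = 4

Therefore det(B) = 1 * 4 = 4.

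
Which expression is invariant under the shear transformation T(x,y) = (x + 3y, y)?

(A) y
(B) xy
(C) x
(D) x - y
A

Under the shear T(x,y) = (x + 3y, y):
Substitute the transformed coordinates into each option and compare with the original:
(A) y  ->  (y) = y   [equals y: invariant]
(B) xy  ->  (x + 3y)(y) = xy + 3y^2   [differs from xy: not invariant]
(C) x  ->  (x + 3y) = x + 3y   [differs from x: not invariant]
(D) x - y  ->  (x + 3y) - (y) = x + 2y   [differs from x - y: not invariant]

Only option (A), y, is unchanged by the transformation.
A horizontal shear moves points parallel to the x-axis, so the y-coordinate (and any function of y alone) is unchanged.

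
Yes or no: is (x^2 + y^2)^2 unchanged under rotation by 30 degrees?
Yes

Applying rotation by 30 degrees: x' = x*cos(30 degrees) - y*sin(30 degrees) = sqrt(3)x/2 - y/2, y' = x*sin(30 degrees) + y*cos(30 degrees) = x/2 + sqrt(3)y/2

Substituting into (x^2 + y^2)^2:
((sqrt(3)x/2 - y/2)^2 + (x/2 + sqrt(3)y/2)^2)^2
= x^4 + 2x^2y^2 + y^4 = (x^2 + y^2)^2

This equals the original expression (x^2 + y^2)^2, so it IS invariant.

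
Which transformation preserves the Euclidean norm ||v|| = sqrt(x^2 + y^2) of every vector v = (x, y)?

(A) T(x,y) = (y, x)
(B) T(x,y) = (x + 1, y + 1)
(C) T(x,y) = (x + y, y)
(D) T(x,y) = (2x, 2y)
A

A transformation preserves a norm if ||T(v)|| = ||v|| for every v; a single vector where the norm changes rules an option out.

(A) T(x,y) = (y, x): preserves the norm -- it is an orthogonal map (a rotation/reflection), and (y)^2 + (x)^2 simplifies to x^2 + y^2.
(B) T(x,y) = (x + 1, y + 1): v = (1, 0) has norm sqrt((1)^2 + (0)^2) = 1, but T(v) = (2, 1) has norm sqrt(5) -- not preserved.
(C) T(x,y) = (x + y, y): v = (0, 1) has norm sqrt((0)^2 + (1)^2) = 1, but T(v) = (1, 1) has norm sqrt(2) -- not preserved.
(D) T(x,y) = (2x, 2y): v = (1, 0) has norm sqrt((1)^2 + (0)^2) = 1, but T(v) = (2, 0) has norm 2 -- not preserved.

Therefore the answer is (A).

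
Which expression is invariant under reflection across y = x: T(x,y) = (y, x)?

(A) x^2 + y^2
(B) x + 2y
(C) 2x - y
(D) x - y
A

The map is reflection across y = x: T(x,y) = (y, x).
Substitute the transformed coordinates into each option and compare with the original:
(A) x^2 + y^2  ->  (y)^2 + (x)^2 = x^2 + y^2   [equals x^2 + y^2: invariant]
(B) x + 2y  ->  (y) + 2(x) = 2x + y   [differs from x + 2y: not invariant]
(C) 2x - y  ->  2(y) - (x) = -x + 2y   [differs from 2x - y: not invariant]
(D) x - y  ->  (y) - (x) = -x + y   [differs from x - y: not invariant]

Only option (A), x^2 + y^2, is unchanged by the transformation.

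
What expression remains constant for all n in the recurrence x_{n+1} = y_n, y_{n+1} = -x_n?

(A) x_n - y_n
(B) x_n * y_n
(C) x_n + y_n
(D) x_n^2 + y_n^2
D

For the recurrence x_{n+1} = y_n, y_{n+1} = -x_n:

x_{n+1}^2 + y_{n+1}^2 = y_n^2 + (-x_n)^2 = x_n^2 + y_n^2
The sum of squares is conserved (like energy in a harmonic oscillator).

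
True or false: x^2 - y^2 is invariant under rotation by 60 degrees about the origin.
False

Applying rotation by 60 degrees: x' = x*cos(60 degrees) - y*sin(60 degrees) = x/2 - sqrt(3)y/2, y' = x*sin(60 degrees) + y*cos(60 degrees) = sqrt(3)x/2 + y/2

Substituting into x^2 - y^2:
(x/2 - sqrt(3)y/2)^2 - (sqrt(3)x/2 + y/2)^2
= -x^2/2 - sqrt(3)xy + y^2/2

This differs from the original expression x^2 - y^2, so it is NOT invariant.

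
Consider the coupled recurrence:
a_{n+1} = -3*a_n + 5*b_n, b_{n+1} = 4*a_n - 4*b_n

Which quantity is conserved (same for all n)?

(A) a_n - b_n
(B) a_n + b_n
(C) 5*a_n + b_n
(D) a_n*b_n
B

Replace a_n by a_{n+1} = -3*a_n + 5*b_n and b_n by b_{n+1} = 4*a_n - 4*b_n in each option and simplify:
(A) a_n - b_n  ->  (-3*a_n + 5*b_n) - (4*a_n - 4*b_n) = -7*a_n + 9*b_n   [not conserved]
(B) a_n + b_n  ->  (-3*a_n + 5*b_n) + (4*a_n - 4*b_n) = a_n + b_n   [conserved]
(C) 5*a_n + b_n  ->  5*(-3*a_n + 5*b_n) + (4*a_n - 4*b_n) = -11*a_n + 21*b_n   [not conserved]
(D) a_n*b_n  ->  (-3*a_n + 5*b_n)*(4*a_n - 4*b_n) = -12*a_n^2 + 32*a_n*b_n - 20*b_n^2   [not conserved]

Only (B) a_n + b_n returns to itself after one step, so it is the conserved quantity.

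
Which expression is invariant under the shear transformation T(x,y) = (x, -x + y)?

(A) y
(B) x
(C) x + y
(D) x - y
B

Under the shear T(x,y) = (x, -x + y):
Substitute the transformed coordinates into each option and compare with the original:
(A) y  ->  (-x + y) = -x + y   [differs from y: not invariant]
(B) x  ->  (x) = x   [equals x: invariant]
(C) x + y  ->  (x) + (-x + y) = y   [differs from x + y: not invariant]
(D) x - y  ->  (x) - (-x + y) = 2x - y   [differs from x - y: not invariant]

Only option (B), x, is unchanged by the transformation.
A vertical shear moves points parallel to the y-axis, so the x-coordinate (and any function of x alone) is unchanged.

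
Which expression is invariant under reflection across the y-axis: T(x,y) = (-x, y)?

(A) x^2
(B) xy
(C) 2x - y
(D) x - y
A

The map is reflection across the y-axis: T(x,y) = (-x, y).
Substitute the transformed coordinates into each option and compare with the original:
(A) x^2  ->  (-x)^2 = x^2   [equals x^2: invariant]
(B) xy  ->  (-x)(y) = -xy   [differs from xy: not invariant]
(C) 2x - y  ->  2(-x) - (y) = -2x - y   [differs from 2x - y: not invariant]
(D) x - y  ->  (-x) - (y) = -x - y   [differs from x - y: not invariant]

Only option (A), x^2, is unchanged by the transformation.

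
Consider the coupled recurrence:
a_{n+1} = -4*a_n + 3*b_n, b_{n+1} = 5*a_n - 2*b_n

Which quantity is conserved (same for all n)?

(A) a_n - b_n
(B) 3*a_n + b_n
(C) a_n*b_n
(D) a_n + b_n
D

Replace a_n by a_{n+1} = -4*a_n + 3*b_n and b_n by b_{n+1} = 5*a_n - 2*b_n in each option and simplify:
(A) a_n - b_n  ->  (-4*a_n + 3*b_n) - (5*a_n - 2*b_n) = -9*a_n + 5*b_n   [not conserved]
(B) 3*a_n + b_n  ->  3*(-4*a_n + 3*b_n) + (5*a_n - 2*b_n) = -7*a_n + 7*b_n   [not conserved]
(C) a_n*b_n  ->  (-4*a_n + 3*b_n)*(5*a_n - 2*b_n) = -20*a_n^2 + 23*a_n*b_n - 6*b_n^2   [not conserved]
(D) a_n + b_n  ->  (-4*a_n + 3*b_n) + (5*a_n - 2*b_n) = a_n + b_n   [conserved]

Only (D) a_n + b_n returns to itself after one step, so it is the conserved quantity.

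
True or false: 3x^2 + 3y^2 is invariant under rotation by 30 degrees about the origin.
True

Applying rotation by 30 degrees: x' = x*cos(30 degrees) - y*sin(30 degrees) = sqrt(3)x/2 - y/2, y' = x*sin(30 degrees) + y*cos(30 degrees) = x/2 + sqrt(3)y/2

Substituting into 3x^2 + 3y^2:
3(sqrt(3)x/2 - y/2)^2 + 3(x/2 + sqrt(3)y/2)^2
= 3x^2 + 3y^2

This equals the original expression 3x^2 + 3y^2, so it IS invariant.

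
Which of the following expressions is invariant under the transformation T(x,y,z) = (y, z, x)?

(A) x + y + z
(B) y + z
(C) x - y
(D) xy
A

Apply T(x,y,z) = (y, z, x) to each option, i.e. replace (x, y, z) by the transformed coordinates.
Substitute the transformed coordinates into each option and compare with the original:
(A) x + y + z  ->  (y) + (z) + (x) = x + y + z   [equals x + y + z: invariant]
(B) y + z  ->  (z) + (x) = x + z   [differs from y + z: not invariant]
(C) x - y  ->  (y) - (z) = y - z   [differs from x - y: not invariant]
(D) xy  ->  (y)(z) = yz   [differs from xy: not invariant]

Only option (A), x + y + z, is unchanged by the transformation.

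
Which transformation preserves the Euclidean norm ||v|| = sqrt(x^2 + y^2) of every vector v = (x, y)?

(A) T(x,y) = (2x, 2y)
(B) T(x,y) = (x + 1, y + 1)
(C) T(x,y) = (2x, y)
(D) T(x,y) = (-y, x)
D

A transformation preserves a norm if ||T(v)|| = ||v|| for every v; a single vector where the norm changes rules an option out.

(A) T(x,y) = (2x, 2y): v = (1, 0) has norm sqrt((1)^2 + (0)^2) = 1, but T(v) = (2, 0) has norm 2 -- not preserved.
(B) T(x,y) = (x + 1, y + 1): v = (1, 0) has norm sqrt((1)^2 + (0)^2) = 1, but T(v) = (2, 1) has norm sqrt(5) -- not preserved.
(C) T(x,y) = (2x, y): v = (1, 0) has norm sqrt((1)^2 + (0)^2) = 1, but T(v) = (2, 0) has norm 2 -- not preserved.
(D) T(x,y) = (-y, x): preserves the norm -- it is an orthogonal map (a rotation/reflection), and (-y)^2 + (x)^2 simplifies to x^2 + y^2.

Therefore the answer is (D).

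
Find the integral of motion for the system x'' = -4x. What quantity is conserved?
E = (x')^2 + 4x^2

Multiply the equation by x':
x' * x'' = -4x * x'
The left side is d/dt[(x')^2/2] and the right side is d/dt[-4x^2/2], so
d/dt[(x')^2/2 + 4x^2/2] = 0, i.e. (x')^2/2 + 4x^2/2 = constant.
Multiplying by 2, the integral of motion is E = (x')^2 + 4x^2.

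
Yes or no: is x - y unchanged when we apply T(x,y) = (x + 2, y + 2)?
Yes

Substitute T(x,y) = (x + 2, y + 2) into the expression and compare with the original.

Original: x - y
After applying T: (x + 2) - (y + 2) = x - y

This is identical to the original x - y, so the expression is invariant.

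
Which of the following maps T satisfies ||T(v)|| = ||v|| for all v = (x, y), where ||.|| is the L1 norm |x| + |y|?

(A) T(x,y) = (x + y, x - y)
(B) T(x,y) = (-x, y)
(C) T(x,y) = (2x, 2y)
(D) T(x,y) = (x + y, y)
B

A transformation preserves a norm if ||T(v)|| = ||v|| for every v; a single vector where the norm changes rules an option out.

(A) T(x,y) = (x + y, x - y): v = (1, 0) has norm |1| + |0| = 1, but T(v) = (1, 1) has norm 2 -- not preserved.
(B) T(x,y) = (-x, y): preserves the norm -- it only permutes the coordinates and/or flips signs, which leaves |x| + |y| unchanged.
(C) T(x,y) = (2x, 2y): v = (1, 0) has norm |1| + |0| = 1, but T(v) = (2, 0) has norm 2 -- not preserved.
(D) T(x,y) = (x + y, y): v = (0, 1) has norm |0| + |1| = 1, but T(v) = (1, 1) has norm 2 -- not preserved.

Therefore the answer is (B).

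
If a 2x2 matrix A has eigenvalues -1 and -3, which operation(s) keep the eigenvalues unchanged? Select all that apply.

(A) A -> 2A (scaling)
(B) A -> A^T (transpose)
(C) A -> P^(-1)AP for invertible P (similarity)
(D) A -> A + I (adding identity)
B and C

Eigenvalues are preserved by:
1. Similarity transformations: A -> P^(-1)AP (same characteristic polynomial)
2. Transpose: A^T has the same eigenvalues as A

Eigenvalues are NOT preserved by:
- Adding identity: eigenvalues become -1+1, -3+1
- Scaling: eigenvalues become -2, -6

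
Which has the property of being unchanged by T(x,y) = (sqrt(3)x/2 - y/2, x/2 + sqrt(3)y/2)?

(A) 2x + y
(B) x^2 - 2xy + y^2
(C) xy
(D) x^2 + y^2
D

An expression E(x,y) is invariant under T if E(T(x,y)) = E(x,y). Here T(x,y) = (sqrt(3)x/2 - y/2, x/2 + sqrt(3)y/2).
Substitute the transformed coordinates into each option and compare with the original:
(A) 2x + y  ->  2(sqrt(3)x/2 - y/2) + (x/2 + sqrt(3)y/2) = x/2 + sqrt(3)x - y + sqrt(3)y/2   [differs from 2x + y: not invariant]
(B) x^2 - 2xy + y^2  ->  (sqrt(3)x/2 - y/2)^2 - 2(sqrt(3)x/2 - y/2)(x/2 + sqrt(3)y/2) + (x/2 + sqrt(3)y/2)^2 = -sqrt(3)x^2/2 + x^2 - xy + sqrt(3)y^2/2 + y^2   [differs from x^2 - 2xy + y^2: not invariant]
(C) xy  ->  (sqrt(3)x/2 - y/2)(x/2 + sqrt(3)y/2) = sqrt(3)x^2/4 + xy/2 - sqrt(3)y^2/4   [differs from xy: not invariant]
(D) x^2 + y^2  ->  (sqrt(3)x/2 - y/2)^2 + (x/2 + sqrt(3)y/2)^2 = x^2 + y^2   [equals x^2 + y^2: invariant]

Only option (D), x^2 + y^2, is unchanged by the transformation.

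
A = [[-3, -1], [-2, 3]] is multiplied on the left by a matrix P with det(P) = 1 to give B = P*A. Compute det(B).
-11

By the multiplicative property of determinants, det(B) = det(P*A) = det(P) * det(A) = det(A),
so the determinant is invariant under multiplication by any determinant-1 matrix; we just need det(A).

det(A) = (-3)(3) - (-1)(-2) = -9 - 2 = -11

Therefore det(B) = 1 * (-11) = -11.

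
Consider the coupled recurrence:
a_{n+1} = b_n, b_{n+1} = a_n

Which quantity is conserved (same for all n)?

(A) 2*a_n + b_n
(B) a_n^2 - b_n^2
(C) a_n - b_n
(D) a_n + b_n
D

Replace a_n by a_{n+1} = b_n and b_n by b_{n+1} = a_n in each option and simplify:
(A) 2*a_n + b_n  ->  2*(b_n) + (a_n) = a_n + 2*b_n   [not conserved]
(B) a_n^2 - b_n^2  ->  (b_n)^2 - (a_n)^2 = -a_n^2 + b_n^2   [not conserved]
(C) a_n - b_n  ->  (b_n) - (a_n) = -a_n + b_n   [not conserved]
(D) a_n + b_n  ->  (b_n) + (a_n) = a_n + b_n   [conserved]

Only (D) a_n + b_n returns to itself after one step, so it is the conserved quantity.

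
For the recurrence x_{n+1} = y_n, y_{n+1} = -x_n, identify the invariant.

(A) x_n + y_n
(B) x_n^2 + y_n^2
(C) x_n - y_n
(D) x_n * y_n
B

For the recurrence x_{n+1} = y_n, y_{n+1} = -x_n:

x_{n+1}^2 + y_{n+1}^2 = y_n^2 + (-x_n)^2 = x_n^2 + y_n^2
The sum of squares is conserved (like energy in a harmonic oscillator).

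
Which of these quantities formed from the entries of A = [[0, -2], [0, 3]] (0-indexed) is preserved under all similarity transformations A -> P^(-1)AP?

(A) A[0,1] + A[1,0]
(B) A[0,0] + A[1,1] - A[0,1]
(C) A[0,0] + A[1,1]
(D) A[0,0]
C

A[0,0] + A[1,1] is the trace of A. By the cyclic property of the trace, tr(P^(-1)AP) = tr(APP^(-1)) = tr(A), so it is the same for every matrix similar to A.

The other combinations are not similarity invariants. For example, take P = [[1, 1], [1, 2]] (det P = 1), so P^(-1) = [[2, -1], [-1, 1]] and
B = P^(-1)AP = [[-7, -14], [5, 10]].
Evaluating each option on A and on B:
(A) A[0,1] + A[1,0]: -2 for A, -9 for B -> changes
(B) A[0,0] + A[1,1] - A[0,1]: 5 for A, 17 for B -> changes
(C) A[0,0] + A[1,1]: 3 for A, 3 for B -> unchanged
(D) A[0,0]: 0 for A, -7 for B -> changes

Only (C) A[0,0] + A[1,1] = 3 survives (and it does so for every P, not just this one), so it is the invariant.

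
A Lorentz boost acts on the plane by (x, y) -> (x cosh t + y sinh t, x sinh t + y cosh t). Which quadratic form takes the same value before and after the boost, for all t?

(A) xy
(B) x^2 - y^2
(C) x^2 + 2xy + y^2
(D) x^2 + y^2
B

Write x' = x cosh t + y sinh t, y' = x sinh t + y cosh t and substitute into each option:
(A) xy: (x cosh t + y sinh t)(x sinh t + y cosh t) = xy(cosh^2 t + sinh^2 t) + (x^2 + y^2) sinh t cosh t = xy cosh 2t + (x^2 + y^2)(sinh 2t)/2   [not invariant for t != 0]
(B) x^2 - y^2: (x cosh t + y sinh t)^2 - (x sinh t + y cosh t)^2 = x^2(cosh^2 t - sinh^2 t) + 2xy(cosh t sinh t - sinh t cosh t) + y^2(sinh^2 t - cosh^2 t) = x^2 - y^2   [invariant, using cosh^2 t - sinh^2 t = 1]
(C) x^2 + 2xy + y^2: (x' + y')^2 with x' + y' = (x + y)(cosh t + sinh t) = (x + y)e^t, so it becomes (x + y)^2 e^(2t)   [not invariant for t != 0]
(D) x^2 + y^2: (x cosh t + y sinh t)^2 + (x sinh t + y cosh t)^2 = (x^2 + y^2)(cosh^2 t + sinh^2 t) + 4xy sinh t cosh t = (x^2 + y^2) cosh 2t + 2xy sinh 2t   [not invariant for t != 0]

Only (B) x^2 - y^2 is unchanged; it is the Minkowski form preserved by Lorentz boosts, just as x^2 + y^2 is preserved by ordinary rotations.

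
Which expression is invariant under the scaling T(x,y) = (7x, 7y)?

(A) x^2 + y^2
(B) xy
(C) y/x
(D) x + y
C

Under the uniform scaling T(x,y) = (7x, 7y):
Substitute the transformed coordinates into each option and compare with the original:
(A) x^2 + y^2  ->  (7x)^2 + (7y)^2 = 49x^2 + 49y^2   [differs from x^2 + y^2: not invariant]
(B) xy  ->  (7x)(7y) = 49xy   [differs from xy: not invariant]
(C) y/x  ->  (7y)/(7x) = y/x   [equals y/x: invariant]
(D) x + y  ->  (7x) + (7y) = 7x + 7y   [differs from x + y: not invariant]

Only option (C), y/x, is unchanged by the transformation.
The common factor 7 cancels in a ratio of coordinates, while sums, products and sums of squares pick up factors of 7 or 49.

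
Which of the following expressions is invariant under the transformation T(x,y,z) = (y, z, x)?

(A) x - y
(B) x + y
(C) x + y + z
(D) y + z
C

Apply T(x,y,z) = (y, z, x) to each option, i.e. replace (x, y, z) by the transformed coordinates.
Substitute the transformed coordinates into each option and compare with the original:
(A) x - y  ->  (y) - (z) = y - z   [differs from x - y: not invariant]
(B) x + y  ->  (y) + (z) = y + z   [differs from x + y: not invariant]
(C) x + y + z  ->  (y) + (z) + (x) = x + y + z   [equals x + y + z: invariant]
(D) y + z  ->  (z) + (x) = x + z   [differs from y + z: not invariant]

Only option (C), x + y + z, is unchanged by the transformation.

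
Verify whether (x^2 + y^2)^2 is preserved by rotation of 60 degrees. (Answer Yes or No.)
Yes

Applying rotation by 60 degrees: x' = x*cos(60 degrees) - y*sin(60 degrees) = x/2 - sqrt(3)y/2, y' = x*sin(60 degrees) + y*cos(60 degrees) = sqrt(3)x/2 + y/2

Substituting into (x^2 + y^2)^2:
((x/2 - sqrt(3)y/2)^2 + (sqrt(3)x/2 + y/2)^2)^2
= x^4 + 2x^2y^2 + y^4 = (x^2 + y^2)^2

This equals the original expression (x^2 + y^2)^2, so it IS invariant.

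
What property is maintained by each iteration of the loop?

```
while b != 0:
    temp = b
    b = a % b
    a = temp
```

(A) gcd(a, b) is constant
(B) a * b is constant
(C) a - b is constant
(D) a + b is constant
A

A loop invariant must hold before the first iteration and be re-established by every execution of the body.

(A) gcd(a, b) is constant: One iteration replaces (a, b) by (b, a mod b). Since a mod b = a - q*b for an integer q, any common divisor of a and b divides b and a mod b, and conversely; hence gcd(b, a mod b) = gcd(a, b). For instance (25, 6) -> (6, 1) keeps gcd = 1. At exit b = 0 and a = gcd of the original inputs.

The other options fail:
(B) a * b is constant: e.g. (a, b) = (25, 6) -> (6, 1): the product goes from 150 to 6.
(C) a - b is constant: e.g. (a, b) = (25, 6) -> (6, 1): the difference goes from 19 to 5.
(D) a + b is constant: e.g. (a, b) = (25, 6) -> (6, 1): the sum goes from 31 to 7.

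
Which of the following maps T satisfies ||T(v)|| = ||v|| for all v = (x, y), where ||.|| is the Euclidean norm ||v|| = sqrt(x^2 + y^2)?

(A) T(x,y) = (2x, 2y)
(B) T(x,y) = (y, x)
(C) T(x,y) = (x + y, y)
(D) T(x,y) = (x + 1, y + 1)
B

A transformation preserves a norm if ||T(v)|| = ||v|| for every v; a single vector where the norm changes rules an option out.

(A) T(x,y) = (2x, 2y): v = (1, 0) has norm sqrt((1)^2 + (0)^2) = 1, but T(v) = (2, 0) has norm 2 -- not preserved.
(B) T(x,y) = (y, x): preserves the norm -- it is an orthogonal map (a rotation/reflection), and (y)^2 + (x)^2 simplifies to x^2 + y^2.
(C) T(x,y) = (x + y, y): v = (0, 1) has norm sqrt((0)^2 + (1)^2) = 1, but T(v) = (1, 1) has norm sqrt(2) -- not preserved.
(D) T(x,y) = (x + 1, y + 1): v = (1, 0) has norm sqrt((1)^2 + (0)^2) = 1, but T(v) = (2, 1) has norm sqrt(5) -- not preserved.

Therefore the answer is (B).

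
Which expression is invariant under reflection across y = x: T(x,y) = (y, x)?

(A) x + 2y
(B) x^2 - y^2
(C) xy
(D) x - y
C

The map is reflection across y = x: T(x,y) = (y, x).
Substitute the transformed coordinates into each option and compare with the original:
(A) x + 2y  ->  (y) + 2(x) = 2x + y   [differs from x + 2y: not invariant]
(B) x^2 - y^2  ->  (y)^2 - (x)^2 = -x^2 + y^2   [differs from x^2 - y^2: not invariant]
(C) xy  ->  (y)(x) = xy   [equals xy: invariant]
(D) x - y  ->  (y) - (x) = -x + y   [differs from x - y: not invariant]

Only option (C), xy, is unchanged by the transformation.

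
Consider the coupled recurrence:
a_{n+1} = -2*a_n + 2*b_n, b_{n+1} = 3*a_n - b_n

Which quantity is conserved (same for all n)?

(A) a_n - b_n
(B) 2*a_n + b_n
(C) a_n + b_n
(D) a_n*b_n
C

Replace a_n by a_{n+1} = -2*a_n + 2*b_n and b_n by b_{n+1} = 3*a_n - b_n in each option and simplify:
(A) a_n - b_n  ->  (-2*a_n + 2*b_n) - (3*a_n - b_n) = -5*a_n + 3*b_n   [not conserved]
(B) 2*a_n + b_n  ->  2*(-2*a_n + 2*b_n) + (3*a_n - b_n) = -a_n + 3*b_n   [not conserved]
(C) a_n + b_n  ->  (-2*a_n + 2*b_n) + (3*a_n - b_n) = a_n + b_n   [conserved]
(D) a_n*b_n  ->  (-2*a_n + 2*b_n)*(3*a_n - b_n) = -6*a_n^2 + 8*a_n*b_n - 2*b_n^2   [not conserved]

Only (C) a_n + b_n returns to itself after one step, so it is the conserved quantity.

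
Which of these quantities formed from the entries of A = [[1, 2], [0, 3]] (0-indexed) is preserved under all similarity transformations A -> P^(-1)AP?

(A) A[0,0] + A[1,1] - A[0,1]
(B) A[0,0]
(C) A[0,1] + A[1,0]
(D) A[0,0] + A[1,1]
D

A[0,0] + A[1,1] is the trace of A. By the cyclic property of the trace, tr(P^(-1)AP) = tr(APP^(-1)) = tr(A), so it is the same for every matrix similar to A.

The other combinations are not similarity invariants. For example, take P = [[1, 1], [1, 2]] (det P = 1), so P^(-1) = [[2, -1], [-1, 1]] and
B = P^(-1)AP = [[3, 4], [0, 1]].
Evaluating each option on A and on B:
(A) A[0,0] + A[1,1] - A[0,1]: 2 for A, 0 for B -> changes
(B) A[0,0]: 1 for A, 3 for B -> changes
(C) A[0,1] + A[1,0]: 2 for A, 4 for B -> changes
(D) A[0,0] + A[1,1]: 4 for A, 4 for B -> unchanged

Only (D) A[0,0] + A[1,1] = 4 survives (and it does so for every P, not just this one), so it is the invariant.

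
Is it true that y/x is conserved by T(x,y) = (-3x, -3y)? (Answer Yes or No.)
Yes

Substitute T(x,y) = (-3x, -3y) into the expression and compare with the original.

Original: y/x
After applying T: (-3y)/(-3x) = y/x

This is identical to the original y/x, so the expression is invariant.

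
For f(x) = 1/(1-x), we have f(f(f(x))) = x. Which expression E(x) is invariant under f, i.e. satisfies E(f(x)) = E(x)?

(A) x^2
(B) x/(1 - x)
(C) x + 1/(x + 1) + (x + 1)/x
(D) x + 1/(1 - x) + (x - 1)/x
D

Replace x by f(x) = 1/(1 - x) in each option and simplify. As a quick numerical cross-check, also compare E(3) with E(f(3)) = E(-1/2).

(A) x^2  ->  (1/(1 - x))^2 = (x - 1)^(-2); check: E(3) = 9 but E(-1/2) = 1/4.   [not invariant]
(B) x/(1 - x)  ->  (1/(1 - x))/(1 - (1/(1 - x))) = -1/x; check: E(3) = -3/2 but E(-1/2) = -1/3.   [not invariant]
(C) x + 1/(x + 1) + (x + 1)/x  ->  (1/(1 - x)) + 1/((1/(1 - x)) + 1) + ((1/(1 - x)) + 1)/(1/(1 - x)) = (-x^3 + 6x^2 - 11x + 7)/(x^2 - 3x + 2); check: E(3) = 55/12 but E(-1/2) = 1/2.   [not invariant]
(D) x + 1/(1 - x) + (x - 1)/x  ->  (1/(1 - x)) + 1/(1 - (1/(1 - x))) + ((1/(1 - x)) - 1)/(1/(1 - x)), which simplifies back to x + 1/(1 - x) + (x - 1)/x; check: E(3) = 19/6, E(-1/2) = 19/6.   [invariant]

Only (D) is unchanged. Indeed f(f(x)) = 1/(1 - 1/(1-x)) = (1-x)/(-x) = (x-1)/x, so E(x) = x + f(x) + f(f(x)) is the sum over the whole 3-cycle; applying f just permutes the three terms cyclically (x -> f(x) -> f(f(x)) -> x), leaving the sum unchanged.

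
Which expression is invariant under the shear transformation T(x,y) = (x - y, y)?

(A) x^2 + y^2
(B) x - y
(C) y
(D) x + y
C

Under the shear T(x,y) = (x - y, y):
Substitute the transformed coordinates into each option and compare with the original:
(A) x^2 + y^2  ->  (x - y)^2 + (y)^2 = x^2 - 2xy + 2y^2   [differs from x^2 + y^2: not invariant]
(B) x - y  ->  (x - y) - (y) = x - 2y   [differs from x - y: not invariant]
(C) y  ->  (y) = y   [equals y: invariant]
(D) x + y  ->  (x - y) + (y) = x   [differs from x + y: not invariant]

Only option (C), y, is unchanged by the transformation.
A horizontal shear moves points parallel to the x-axis, so the y-coordinate (and any function of y alone) is unchanged.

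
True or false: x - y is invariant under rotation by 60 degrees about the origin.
False

Applying rotation by 60 degrees: x' = x*cos(60 degrees) - y*sin(60 degrees) = x/2 - sqrt(3)y/2, y' = x*sin(60 degrees) + y*cos(60 degrees) = sqrt(3)x/2 + y/2

Substituting into x - y:
(x/2 - sqrt(3)y/2) - (sqrt(3)x/2 + y/2)
= -sqrt(3)x/2 + x/2 - sqrt(3)y/2 - y/2

This differs from the original expression x - y, so it is NOT invariant.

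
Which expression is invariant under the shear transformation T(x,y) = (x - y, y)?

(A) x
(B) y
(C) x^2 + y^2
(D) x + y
B

Under the shear T(x,y) = (x - y, y):
Substitute the transformed coordinates into each option and compare with the original:
(A) x  ->  (x - y) = x - y   [differs from x: not invariant]
(B) y  ->  (y) = y   [equals y: invariant]
(C) x^2 + y^2  ->  (x - y)^2 + (y)^2 = x^2 - 2xy + 2y^2   [differs from x^2 + y^2: not invariant]
(D) x + y  ->  (x - y) + (y) = x   [differs from x + y: not invariant]

Only option (B), y, is unchanged by the transformation.
A horizontal shear moves points parallel to the x-axis, so the y-coordinate (and any function of y alone) is unchanged.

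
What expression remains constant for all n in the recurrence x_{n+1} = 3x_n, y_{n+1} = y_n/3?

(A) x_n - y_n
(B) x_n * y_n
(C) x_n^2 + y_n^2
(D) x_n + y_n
B

For the recurrence x_{n+1} = 3x_n, y_{n+1} = y_n/3:

x_{n+1} * y_{n+1} = (3x_n) * (y_n/3) = x_n * y_n
The product is conserved.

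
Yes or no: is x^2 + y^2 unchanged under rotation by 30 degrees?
Yes

Applying rotation by 30 degrees: x' = x*cos(30 degrees) - y*sin(30 degrees) = sqrt(3)x/2 - y/2, y' = x*sin(30 degrees) + y*cos(30 degrees) = x/2 + sqrt(3)y/2

Substituting into x^2 + y^2:
(sqrt(3)x/2 - y/2)^2 + (x/2 + sqrt(3)y/2)^2
= x^2 + y^2

This equals the original expression x^2 + y^2, so it IS invariant.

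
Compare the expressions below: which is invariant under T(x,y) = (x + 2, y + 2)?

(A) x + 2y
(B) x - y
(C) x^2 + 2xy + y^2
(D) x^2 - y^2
B

An expression E(x,y) is invariant under T if E(T(x,y)) = E(x,y). Here T(x,y) = (x + 2, y + 2).
Substitute the transformed coordinates into each option and compare with the original:
(A) x + 2y  ->  (x + 2) + 2(y + 2) = x + 2y + 6   [differs from x + 2y: not invariant]
(B) x - y  ->  (x + 2) - (y + 2) = x - y   [equals x - y: invariant]
(C) x^2 + 2xy + y^2  ->  (x + 2)^2 + 2(x + 2)(y + 2) + (y + 2)^2 = x^2 + 2xy + 8x + y^2 + 8y + 16   [differs from x^2 + 2xy + y^2: not invariant]
(D) x^2 - y^2  ->  (x + 2)^2 - (y + 2)^2 = x^2 + 4x - y^2 - 4y   [differs from x^2 - y^2: not invariant]

Only option (B), x - y, is unchanged by the transformation.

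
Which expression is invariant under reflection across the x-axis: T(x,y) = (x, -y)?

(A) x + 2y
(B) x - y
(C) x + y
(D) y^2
D

The map is reflection across the x-axis: T(x,y) = (x, -y).
Substitute the transformed coordinates into each option and compare with the original:
(A) x + 2y  ->  (x) + 2(-y) = x - 2y   [differs from x + 2y: not invariant]
(B) x - y  ->  (x) - (-y) = x + y   [differs from x - y: not invariant]
(C) x + y  ->  (x) + (-y) = x - y   [differs from x + y: not invariant]
(D) y^2  ->  (-y)^2 = y^2   [equals y^2: invariant]

Only option (D), y^2, is unchanged by the transformation.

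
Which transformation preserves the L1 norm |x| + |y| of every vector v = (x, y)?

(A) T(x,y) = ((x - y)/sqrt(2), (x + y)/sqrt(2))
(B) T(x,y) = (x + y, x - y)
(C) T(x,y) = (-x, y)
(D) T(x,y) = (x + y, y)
C

A transformation preserves a norm if ||T(v)|| = ||v|| for every v; a single vector where the norm changes rules an option out.

(A) T(x,y) = ((x - y)/sqrt(2), (x + y)/sqrt(2)): v = (1, 0) has norm |1| + |0| = 1, but T(v) = (sqrt(2)/2, sqrt(2)/2) has norm sqrt(2) -- not preserved.
(B) T(x,y) = (x + y, x - y): v = (1, 0) has norm |1| + |0| = 1, but T(v) = (1, 1) has norm 2 -- not preserved.
(C) T(x,y) = (-x, y): preserves the norm -- it only permutes the coordinates and/or flips signs, which leaves |x| + |y| unchanged.
(D) T(x,y) = (x + y, y): v = (0, 1) has norm |0| + |1| = 1, but T(v) = (1, 1) has norm 2 -- not preserved.

Therefore the answer is (C).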